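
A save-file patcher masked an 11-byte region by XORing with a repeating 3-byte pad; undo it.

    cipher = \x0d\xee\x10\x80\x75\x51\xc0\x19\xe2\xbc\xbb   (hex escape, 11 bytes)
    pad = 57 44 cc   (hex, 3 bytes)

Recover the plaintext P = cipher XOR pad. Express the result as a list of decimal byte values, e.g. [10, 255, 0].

[90, 170, 220, 215, 49, 157, 151, 93, 46, 235, 255]

The 3-byte key repeats, so the effective keystream is 57 44 cc 57 44 cc 57 44 cc 57 44.
byte 0: 0d XOR 57 = 5a
byte 1: ee XOR 44 = aa
byte 2: 10 XOR cc = dc
byte 3: 80 XOR 57 = d7
byte 4: 75 XOR 44 = 31
byte 5: 51 XOR cc = 9d
byte 6: c0 XOR 57 = 97
byte 7: 19 XOR 44 = 5d
byte 8: e2 XOR cc = 2e
byte 9: bc XOR 57 = eb
byte 10: bb XOR 44 = ff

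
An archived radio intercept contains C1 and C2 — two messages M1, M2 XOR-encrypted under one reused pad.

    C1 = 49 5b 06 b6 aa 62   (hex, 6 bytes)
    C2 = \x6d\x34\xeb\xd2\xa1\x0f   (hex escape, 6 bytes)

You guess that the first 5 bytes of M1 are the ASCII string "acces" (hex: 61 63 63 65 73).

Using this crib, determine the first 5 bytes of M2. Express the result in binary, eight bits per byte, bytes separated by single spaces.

01000101 00001100 10001110 00000001 01111000

First, C1 ⊕ C2 = (M1 ⊕ K) ⊕ (M2 ⊕ K) = M1 ⊕ M2, so the key drops out. Then M2 = (M1 ⊕ M2) ⊕ M1 over the first 5 bytes.
byte 0: (49 ⊕ 6d) ⊕ 61 = 24 ⊕ 61 = 45
byte 1: (5b ⊕ 34) ⊕ 63 = 6f ⊕ 63 = 0c
byte 2: (06 ⊕ eb) ⊕ 63 = ed ⊕ 63 = 8e
byte 3: (b6 ⊕ d2) ⊕ 65 = 64 ⊕ 65 = 01
byte 4: (aa ⊕ a1) ⊕ 73 = 0b ⊕ 73 = 78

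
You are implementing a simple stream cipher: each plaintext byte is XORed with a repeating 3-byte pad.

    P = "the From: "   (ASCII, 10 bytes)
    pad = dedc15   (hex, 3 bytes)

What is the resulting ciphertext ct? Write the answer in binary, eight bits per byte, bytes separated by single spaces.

The 3-byte key repeats, so the effective keystream is de dc 15 de dc 15 de dc 15 de.
byte 0: 01110100 XOR 11011110 = 10101010
byte 1: 01101000 XOR 11011100 = 10110100
byte 2: 01100101 XOR 00010101 = 01110000
byte 3: 00100000 XOR 11011110 = 11111110
byte 4: 01000110 XOR 11011100 = 10011010
byte 5: 01110010 XOR 00010101 = 01100111
byte 6: 01101111 XOR 11011110 = 10110001
byte 7: 01101101 XOR 11011100 = 10110001
byte 8: 00111010 XOR 00010101 = 00101111
byte 9: 00100000 XOR 11011110 = 11111110

10101010 10110100 01110000 11111110 10011010 01100111 10110001 10110001 00101111 11111110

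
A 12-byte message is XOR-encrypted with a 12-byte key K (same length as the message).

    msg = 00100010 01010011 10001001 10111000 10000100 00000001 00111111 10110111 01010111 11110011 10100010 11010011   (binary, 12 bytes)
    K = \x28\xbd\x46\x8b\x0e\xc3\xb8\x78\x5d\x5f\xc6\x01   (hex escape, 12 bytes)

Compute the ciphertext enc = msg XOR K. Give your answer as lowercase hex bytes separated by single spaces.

00100010 ⊕ 00101000 = 00001010
01010011 ⊕ 10111101 = 11101110
10001001 ⊕ 01000110 = 11001111
10111000 ⊕ 10001011 = 00110011
10000100 ⊕ 00001110 = 10001010
00000001 ⊕ 11000011 = 11000010
00111111 ⊕ 10111000 = 10000111
10110111 ⊕ 01111000 = 11001111
01010111 ⊕ 01011101 = 00001010
11110011 ⊕ 01011111 = 10101100
10100010 ⊕ 11000110 = 01100100
11010011 ⊕ 00000001 = 11010010

0a ee cf 33 8a c2 87 cf 0a ac 64 d2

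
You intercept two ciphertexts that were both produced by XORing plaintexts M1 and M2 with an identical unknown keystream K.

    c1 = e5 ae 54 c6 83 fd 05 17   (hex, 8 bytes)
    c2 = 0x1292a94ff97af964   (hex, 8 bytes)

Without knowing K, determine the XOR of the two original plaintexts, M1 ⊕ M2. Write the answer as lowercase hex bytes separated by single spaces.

f7 3c fd 89 7a 87 fc 73

c1 ⊕ c2 = (M1 ⊕ K) ⊕ (M2 ⊕ K) = M1 ⊕ M2 — the shared key cancels under XOR.
byte 0: 229 ^  18 = 247
byte 1: 174 ^ 146 =  60
byte 2:  84 ^ 169 = 253
byte 3: 198 ^  79 = 137
byte 4: 131 ^ 249 = 122
byte 5: 253 ^ 122 = 135
byte 6:   5 ^ 249 = 252
byte 7:  23 ^ 100 = 115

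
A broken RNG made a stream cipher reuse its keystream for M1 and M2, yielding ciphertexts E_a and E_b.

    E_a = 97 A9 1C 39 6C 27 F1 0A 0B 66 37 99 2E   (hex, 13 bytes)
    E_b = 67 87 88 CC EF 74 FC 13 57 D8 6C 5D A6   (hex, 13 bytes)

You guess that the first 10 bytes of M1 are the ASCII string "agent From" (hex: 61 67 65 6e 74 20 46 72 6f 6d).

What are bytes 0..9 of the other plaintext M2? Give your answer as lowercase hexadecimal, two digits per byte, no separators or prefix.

9149f19bf7734b6b33d3

First, E_a ⊕ E_b = (M1 ⊕ K) ⊕ (M2 ⊕ K) = M1 ⊕ M2, so the key drops out. Then M2 = (M1 ⊕ M2) ⊕ M1 over the first 10 bytes.
byte 0: (97 ^ 67) ^ 61 = f0 ^ 61 = 91
byte 1: (a9 ^ 87) ^ 67 = 2e ^ 67 = 49
byte 2: (1c ^ 88) ^ 65 = 94 ^ 65 = f1
byte 3: (39 ^ cc) ^ 6e = f5 ^ 6e = 9b
byte 4: (6c ^ ef) ^ 74 = 83 ^ 74 = f7
byte 5: (27 ^ 74) ^ 20 = 53 ^ 20 = 73
byte 6: (f1 ^ fc) ^ 46 = 0d ^ 46 = 4b
byte 7: (0a ^ 13) ^ 72 = 19 ^ 72 = 6b
byte 8: (0b ^ 57) ^ 6f = 5c ^ 6f = 33
byte 9: (66 ^ d8) ^ 6d = be ^ 6d = d3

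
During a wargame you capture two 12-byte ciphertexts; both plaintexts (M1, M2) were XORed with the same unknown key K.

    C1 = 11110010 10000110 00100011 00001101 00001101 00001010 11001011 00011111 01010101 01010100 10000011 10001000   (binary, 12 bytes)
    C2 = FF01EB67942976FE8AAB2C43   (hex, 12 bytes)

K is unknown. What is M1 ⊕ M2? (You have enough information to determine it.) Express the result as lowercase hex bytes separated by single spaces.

0d 87 c8 6a 99 23 bd e1 df ff af cb

C1 ⊕ C2 = (M1 ⊕ K) ⊕ (M2 ⊕ K) = M1 ⊕ M2 — the shared key cancels under XOR.
byte 0: 242 XOR 255 =  13
byte 1: 134 XOR   1 = 135
byte 2:  35 XOR 235 = 200
byte 3:  13 XOR 103 = 106
byte 4:  13 XOR 148 = 153
byte 5:  10 XOR  41 =  35
byte 6: 203 XOR 118 = 189
byte 7:  31 XOR 254 = 225
byte 8:  85 XOR 138 = 223
byte 9:  84 XOR 171 = 255
byte 10: 131 XOR  44 = 175
byte 11: 136 XOR  67 = 203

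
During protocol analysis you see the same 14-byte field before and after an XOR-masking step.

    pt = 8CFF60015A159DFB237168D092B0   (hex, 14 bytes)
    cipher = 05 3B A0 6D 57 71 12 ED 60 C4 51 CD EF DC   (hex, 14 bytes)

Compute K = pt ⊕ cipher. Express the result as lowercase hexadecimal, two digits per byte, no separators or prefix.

Since cipher = pt ⊕ K, XORing both sides with pt gives K = pt ⊕ cipher.
140 ^   5 = 137
255 ^  59 = 196
 96 ^ 160 = 192
  1 ^ 109 = 108
 90 ^  87 =  13
 21 ^ 113 = 100
157 ^  18 = 143
251 ^ 237 =  22
 35 ^  96 =  67
113 ^ 196 = 181
104 ^  81 =  57
208 ^ 205 =  29
146 ^ 239 = 125
176 ^ 220 = 108

89c4c06c0d648f1643b5391d7d6c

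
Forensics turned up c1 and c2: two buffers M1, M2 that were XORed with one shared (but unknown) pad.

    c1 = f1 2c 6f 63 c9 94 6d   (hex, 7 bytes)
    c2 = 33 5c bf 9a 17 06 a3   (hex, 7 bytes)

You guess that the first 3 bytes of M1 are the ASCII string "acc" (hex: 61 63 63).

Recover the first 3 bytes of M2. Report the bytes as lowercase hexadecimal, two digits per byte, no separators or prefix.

First, c1 ⊕ c2 = (M1 ⊕ K) ⊕ (M2 ⊕ K) = M1 ⊕ M2, so the key drops out. Then M2 = (M1 ⊕ M2) ⊕ M1 over the first 3 bytes.
byte 0: (f1 xor 33) xor 61 = c2 xor 61 = a3
byte 1: (2c xor 5c) xor 63 = 70 xor 63 = 13
byte 2: (6f xor bf) xor 63 = d0 xor 63 = b3

a313b3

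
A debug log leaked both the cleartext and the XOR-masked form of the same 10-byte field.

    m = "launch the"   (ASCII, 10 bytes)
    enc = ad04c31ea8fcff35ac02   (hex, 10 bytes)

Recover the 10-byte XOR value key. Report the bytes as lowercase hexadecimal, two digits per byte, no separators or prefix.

c165b670cb94df41c467

Since enc = m ⊕ key, XORing both sides with m gives key = m ⊕ enc.
6c xor ad = c1
61 xor 04 = 65
75 xor c3 = b6
6e xor 1e = 70
63 xor a8 = cb
68 xor fc = 94
20 xor ff = df
74 xor 35 = 41
68 xor ac = c4
65 xor 02 = 67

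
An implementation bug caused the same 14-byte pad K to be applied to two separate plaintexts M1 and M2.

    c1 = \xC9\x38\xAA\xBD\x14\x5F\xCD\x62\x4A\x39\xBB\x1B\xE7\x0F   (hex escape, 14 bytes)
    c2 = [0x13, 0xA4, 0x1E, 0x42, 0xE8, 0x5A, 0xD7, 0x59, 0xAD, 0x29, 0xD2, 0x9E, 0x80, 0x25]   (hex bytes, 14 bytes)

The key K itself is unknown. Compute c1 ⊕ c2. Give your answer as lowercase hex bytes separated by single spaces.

c1 ⊕ c2 = (M1 ⊕ K) ⊕ (M2 ⊕ K) = M1 ⊕ M2 — the shared key cancels under XOR.
c9 XOR 13 = da
38 XOR a4 = 9c
aa XOR 1e = b4
bd XOR 42 = ff
14 XOR e8 = fc
5f XOR 5a = 05
cd XOR d7 = 1a
62 XOR 59 = 3b
4a XOR ad = e7
39 XOR 29 = 10
bb XOR d2 = 69
1b XOR 9e = 85
e7 XOR 80 = 67
0f XOR 25 = 2a

da 9c b4 ff fc 05 1a 3b e7 10 69 85 67 2a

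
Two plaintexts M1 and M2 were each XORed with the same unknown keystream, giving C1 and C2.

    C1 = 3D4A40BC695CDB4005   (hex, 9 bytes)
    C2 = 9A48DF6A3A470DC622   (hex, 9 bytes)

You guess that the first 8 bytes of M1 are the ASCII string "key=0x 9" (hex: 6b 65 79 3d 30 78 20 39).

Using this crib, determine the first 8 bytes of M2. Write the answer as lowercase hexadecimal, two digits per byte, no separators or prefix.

First, C1 ⊕ C2 = (M1 ⊕ K) ⊕ (M2 ⊕ K) = M1 ⊕ M2, so the key drops out. Then M2 = (M1 ⊕ M2) ⊕ M1 over the first 8 bytes.
byte 0: (3d ⊕ 9a) ⊕ 6b = a7 ⊕ 6b = cc
byte 1: (4a ⊕ 48) ⊕ 65 = 02 ⊕ 65 = 67
byte 2: (40 ⊕ df) ⊕ 79 = 9f ⊕ 79 = e6
byte 3: (bc ⊕ 6a) ⊕ 3d = d6 ⊕ 3d = eb
byte 4: (69 ⊕ 3a) ⊕ 30 = 53 ⊕ 30 = 63
byte 5: (5c ⊕ 47) ⊕ 78 = 1b ⊕ 78 = 63
byte 6: (db ⊕ 0d) ⊕ 20 = d6 ⊕ 20 = f6
byte 7: (40 ⊕ c6) ⊕ 39 = 86 ⊕ 39 = bf

cc67e6eb6363f6bf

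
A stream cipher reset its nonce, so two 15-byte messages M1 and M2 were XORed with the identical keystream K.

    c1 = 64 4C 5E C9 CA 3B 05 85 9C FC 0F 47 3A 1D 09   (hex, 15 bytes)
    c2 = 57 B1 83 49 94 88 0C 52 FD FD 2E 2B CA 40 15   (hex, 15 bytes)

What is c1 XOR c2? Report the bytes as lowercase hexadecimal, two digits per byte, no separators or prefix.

33fddd805eb309d76101216cf05d1c

c1 ⊕ c2 = (M1 ⊕ K) ⊕ (M2 ⊕ K) = M1 ⊕ M2 — the shared key cancels under XOR.
01100100 ⊕ 01010111 = 00110011
01001100 ⊕ 10110001 = 11111101
01011110 ⊕ 10000011 = 11011101
11001001 ⊕ 01001001 = 10000000
11001010 ⊕ 10010100 = 01011110
00111011 ⊕ 10001000 = 10110011
00000101 ⊕ 00001100 = 00001001
10000101 ⊕ 01010010 = 11010111
10011100 ⊕ 11111101 = 01100001
11111100 ⊕ 11111101 = 00000001
00001111 ⊕ 00101110 = 00100001
01000111 ⊕ 00101011 = 01101100
00111010 ⊕ 11001010 = 11110000
00011101 ⊕ 01000000 = 01011101
00001001 ⊕ 00010101 = 00011100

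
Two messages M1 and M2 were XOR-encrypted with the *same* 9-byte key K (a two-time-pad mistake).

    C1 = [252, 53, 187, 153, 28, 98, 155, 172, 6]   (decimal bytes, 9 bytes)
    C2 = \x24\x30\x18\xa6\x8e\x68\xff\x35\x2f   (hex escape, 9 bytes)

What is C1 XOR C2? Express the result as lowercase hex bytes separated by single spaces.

d8 05 a3 3f 92 0a 64 99 29

C1 ⊕ C2 = (M1 ⊕ K) ⊕ (M2 ⊕ K) = M1 ⊕ M2 — the shared key cancels under XOR.
252 ^  36 = 216
 53 ^  48 =   5
187 ^  24 = 163
153 ^ 166 =  63
 28 ^ 142 = 146
 98 ^ 104 =  10
155 ^ 255 = 100
172 ^  53 = 153
  6 ^  47 =  41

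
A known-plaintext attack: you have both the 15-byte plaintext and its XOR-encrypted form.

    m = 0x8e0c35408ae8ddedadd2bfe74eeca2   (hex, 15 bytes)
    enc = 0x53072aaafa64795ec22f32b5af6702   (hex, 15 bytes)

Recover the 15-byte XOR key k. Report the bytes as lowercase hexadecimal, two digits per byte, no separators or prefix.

dd0b1fea708ca4b36ffd8d52e18ba0

Since enc = m ⊕ k, XORing both sides with m gives k = m ⊕ enc.
8e ^ 53 = dd
0c ^ 07 = 0b
35 ^ 2a = 1f
40 ^ aa = ea
8a ^ fa = 70
e8 ^ 64 = 8c
dd ^ 79 = a4
ed ^ 5e = b3
ad ^ c2 = 6f
d2 ^ 2f = fd
bf ^ 32 = 8d
e7 ^ b5 = 52
4e ^ af = e1
ec ^ 67 = 8b
a2 ^ 02 = a0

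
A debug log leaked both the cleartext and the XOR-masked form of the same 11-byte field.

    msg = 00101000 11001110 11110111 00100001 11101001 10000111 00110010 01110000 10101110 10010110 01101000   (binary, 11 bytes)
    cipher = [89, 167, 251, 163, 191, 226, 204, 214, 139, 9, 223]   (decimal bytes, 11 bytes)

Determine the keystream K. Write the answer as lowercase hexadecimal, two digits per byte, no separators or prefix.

Since cipher = msg ⊕ K, XORing both sides with msg gives K = msg ⊕ cipher.
 40 ^  89 = 113
206 ^ 167 = 105
247 ^ 251 =  12
 33 ^ 163 = 130
233 ^ 191 =  86
135 ^ 226 = 101
 50 ^ 204 = 254
112 ^ 214 = 166
174 ^ 139 =  37
150 ^   9 = 159
104 ^ 223 = 183

71690c825665fea6259fb7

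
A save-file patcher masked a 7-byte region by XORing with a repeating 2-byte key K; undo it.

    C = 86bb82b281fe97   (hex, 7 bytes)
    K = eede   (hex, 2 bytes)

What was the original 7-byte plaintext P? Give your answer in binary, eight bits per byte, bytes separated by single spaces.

The 2-byte key repeats, so the effective keystream is ee de ee de ee de ee.
byte 0: 86 ⊕ ee = 68
byte 1: bb ⊕ de = 65
byte 2: 82 ⊕ ee = 6c
byte 3: b2 ⊕ de = 6c
byte 4: 81 ⊕ ee = 6f
byte 5: fe ⊕ de = 20
byte 6: 97 ⊕ ee = 79

01101000 01100101 01101100 01101100 01101111 00100000 01111001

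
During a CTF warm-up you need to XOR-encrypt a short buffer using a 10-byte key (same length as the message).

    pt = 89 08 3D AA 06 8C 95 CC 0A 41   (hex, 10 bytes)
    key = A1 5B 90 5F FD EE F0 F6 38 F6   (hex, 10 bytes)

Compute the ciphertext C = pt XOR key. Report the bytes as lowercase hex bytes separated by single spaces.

XOR is its own inverse, so applying the key byte-wise gives the result directly.
89 ⊕ a1 = 28
08 ⊕ 5b = 53
3d ⊕ 90 = ad
aa ⊕ 5f = f5
06 ⊕ fd = fb
8c ⊕ ee = 62
95 ⊕ f0 = 65
cc ⊕ f6 = 3a
0a ⊕ 38 = 32
41 ⊕ f6 = b7

28 53 ad f5 fb 62 65 3a 32 b7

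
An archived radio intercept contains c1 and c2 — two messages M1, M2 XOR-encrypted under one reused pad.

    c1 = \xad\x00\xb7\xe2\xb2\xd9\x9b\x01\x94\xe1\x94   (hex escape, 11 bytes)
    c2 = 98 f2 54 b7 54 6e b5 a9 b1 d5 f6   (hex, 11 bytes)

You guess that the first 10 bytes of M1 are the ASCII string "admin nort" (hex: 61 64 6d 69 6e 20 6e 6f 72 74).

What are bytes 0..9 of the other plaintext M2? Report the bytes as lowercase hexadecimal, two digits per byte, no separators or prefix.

54968e3c889740c75740

First, c1 ⊕ c2 = (M1 ⊕ K) ⊕ (M2 ⊕ K) = M1 ⊕ M2, so the key drops out. Then M2 = (M1 ⊕ M2) ⊕ M1 over the first 10 bytes.
byte 0: (ad ⊕ 98) ⊕ 61 = 35 ⊕ 61 = 54
byte 1: (00 ⊕ f2) ⊕ 64 = f2 ⊕ 64 = 96
byte 2: (b7 ⊕ 54) ⊕ 6d = e3 ⊕ 6d = 8e
byte 3: (e2 ⊕ b7) ⊕ 69 = 55 ⊕ 69 = 3c
byte 4: (b2 ⊕ 54) ⊕ 6e = e6 ⊕ 6e = 88
byte 5: (d9 ⊕ 6e) ⊕ 20 = b7 ⊕ 20 = 97
byte 6: (9b ⊕ b5) ⊕ 6e = 2e ⊕ 6e = 40
byte 7: (01 ⊕ a9) ⊕ 6f = a8 ⊕ 6f = c7
byte 8: (94 ⊕ b1) ⊕ 72 = 25 ⊕ 72 = 57
byte 9: (e1 ⊕ d5) ⊕ 74 = 34 ⊕ 74 = 40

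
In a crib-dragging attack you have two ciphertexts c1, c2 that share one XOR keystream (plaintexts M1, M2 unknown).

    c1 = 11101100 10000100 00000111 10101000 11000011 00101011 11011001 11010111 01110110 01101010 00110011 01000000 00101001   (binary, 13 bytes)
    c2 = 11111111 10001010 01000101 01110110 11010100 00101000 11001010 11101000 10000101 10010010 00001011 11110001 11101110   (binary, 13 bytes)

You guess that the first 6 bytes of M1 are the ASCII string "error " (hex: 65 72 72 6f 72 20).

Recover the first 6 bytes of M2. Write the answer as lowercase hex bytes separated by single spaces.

First, c1 ⊕ c2 = (M1 ⊕ K) ⊕ (M2 ⊕ K) = M1 ⊕ M2, so the key drops out. Then M2 = (M1 ⊕ M2) ⊕ M1 over the first 6 bytes.
byte 0: (ec ^ ff) ^ 65 = 13 ^ 65 = 76
byte 1: (84 ^ 8a) ^ 72 = 0e ^ 72 = 7c
byte 2: (07 ^ 45) ^ 72 = 42 ^ 72 = 30
byte 3: (a8 ^ 76) ^ 6f = de ^ 6f = b1
byte 4: (c3 ^ d4) ^ 72 = 17 ^ 72 = 65
byte 5: (2b ^ 28) ^ 20 = 03 ^ 20 = 23

76 7c 30 b1 65 23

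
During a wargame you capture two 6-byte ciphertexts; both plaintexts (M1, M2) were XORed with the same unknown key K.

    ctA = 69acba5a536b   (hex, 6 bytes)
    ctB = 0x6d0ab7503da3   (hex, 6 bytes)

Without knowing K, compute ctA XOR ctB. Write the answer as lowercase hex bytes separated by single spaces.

ctA ⊕ ctB = (M1 ⊕ K) ⊕ (M2 ⊕ K) = M1 ⊕ M2 — the shared key cancels under XOR.
69 xor 6d = 04
ac xor 0a = a6
ba xor b7 = 0d
5a xor 50 = 0a
53 xor 3d = 6e
6b xor a3 = c8

04 a6 0d 0a 6e c8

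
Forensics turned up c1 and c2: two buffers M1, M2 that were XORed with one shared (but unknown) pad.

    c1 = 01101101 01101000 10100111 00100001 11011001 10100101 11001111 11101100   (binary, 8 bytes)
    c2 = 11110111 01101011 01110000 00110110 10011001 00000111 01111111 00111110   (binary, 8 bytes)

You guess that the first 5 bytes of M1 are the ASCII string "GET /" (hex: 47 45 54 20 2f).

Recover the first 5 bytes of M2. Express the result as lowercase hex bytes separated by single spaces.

First, c1 ⊕ c2 = (M1 ⊕ K) ⊕ (M2 ⊕ K) = M1 ⊕ M2, so the key drops out. Then M2 = (M1 ⊕ M2) ⊕ M1 over the first 5 bytes.
byte 0: (6d XOR f7) XOR 47 = 9a XOR 47 = dd
byte 1: (68 XOR 6b) XOR 45 = 03 XOR 45 = 46
byte 2: (a7 XOR 70) XOR 54 = d7 XOR 54 = 83
byte 3: (21 XOR 36) XOR 20 = 17 XOR 20 = 37
byte 4: (d9 XOR 99) XOR 2f = 40 XOR 2f = 6f

dd 46 83 37 6f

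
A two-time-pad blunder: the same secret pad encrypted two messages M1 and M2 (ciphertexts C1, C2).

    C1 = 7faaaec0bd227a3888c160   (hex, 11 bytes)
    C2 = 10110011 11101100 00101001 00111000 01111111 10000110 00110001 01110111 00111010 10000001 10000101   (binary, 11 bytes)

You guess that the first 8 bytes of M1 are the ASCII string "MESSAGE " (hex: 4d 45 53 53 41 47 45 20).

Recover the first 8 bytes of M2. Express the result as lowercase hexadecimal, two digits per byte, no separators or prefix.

8103d4ab83e30e6f

First, C1 ⊕ C2 = (M1 ⊕ K) ⊕ (M2 ⊕ K) = M1 ⊕ M2, so the key drops out. Then M2 = (M1 ⊕ M2) ⊕ M1 over the first 8 bytes.
byte 0: (7f XOR b3) XOR 4d = cc XOR 4d = 81
byte 1: (aa XOR ec) XOR 45 = 46 XOR 45 = 03
byte 2: (ae XOR 29) XOR 53 = 87 XOR 53 = d4
byte 3: (c0 XOR 38) XOR 53 = f8 XOR 53 = ab
byte 4: (bd XOR 7f) XOR 41 = c2 XOR 41 = 83
byte 5: (22 XOR 86) XOR 47 = a4 XOR 47 = e3
byte 6: (7a XOR 31) XOR 45 = 4b XOR 45 = 0e
byte 7: (38 XOR 77) XOR 20 = 4f XOR 20 = 6f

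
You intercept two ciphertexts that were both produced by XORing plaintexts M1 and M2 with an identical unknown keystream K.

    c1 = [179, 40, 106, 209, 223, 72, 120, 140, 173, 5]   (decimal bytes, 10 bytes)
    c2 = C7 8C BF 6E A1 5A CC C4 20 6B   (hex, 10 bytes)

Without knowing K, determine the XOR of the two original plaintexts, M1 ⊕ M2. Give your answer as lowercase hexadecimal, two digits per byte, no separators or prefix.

c1 ⊕ c2 = (M1 ⊕ K) ⊕ (M2 ⊕ K) = M1 ⊕ M2 — the shared key cancels under XOR.
b3 ⊕ c7 = 74
28 ⊕ 8c = a4
6a ⊕ bf = d5
d1 ⊕ 6e = bf
df ⊕ a1 = 7e
48 ⊕ 5a = 12
78 ⊕ cc = b4
8c ⊕ c4 = 48
ad ⊕ 20 = 8d
05 ⊕ 6b = 6e

74a4d5bf7e12b4488d6e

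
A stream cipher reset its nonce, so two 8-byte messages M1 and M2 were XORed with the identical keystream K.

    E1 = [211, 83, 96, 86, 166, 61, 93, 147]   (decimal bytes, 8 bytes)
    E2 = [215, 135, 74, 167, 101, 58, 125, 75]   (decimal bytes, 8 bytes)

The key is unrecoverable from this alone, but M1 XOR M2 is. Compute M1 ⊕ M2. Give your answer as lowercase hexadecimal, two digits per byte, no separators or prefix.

E1 ⊕ E2 = (M1 ⊕ K) ⊕ (M2 ⊕ K) = M1 ⊕ M2 — the shared key cancels under XOR.
byte 0: d3 ⊕ d7 = 04
byte 1: 53 ⊕ 87 = d4
byte 2: 60 ⊕ 4a = 2a
byte 3: 56 ⊕ a7 = f1
byte 4: a6 ⊕ 65 = c3
byte 5: 3d ⊕ 3a = 07
byte 6: 5d ⊕ 7d = 20
byte 7: 93 ⊕ 4b = d8

04d42af1c30720d8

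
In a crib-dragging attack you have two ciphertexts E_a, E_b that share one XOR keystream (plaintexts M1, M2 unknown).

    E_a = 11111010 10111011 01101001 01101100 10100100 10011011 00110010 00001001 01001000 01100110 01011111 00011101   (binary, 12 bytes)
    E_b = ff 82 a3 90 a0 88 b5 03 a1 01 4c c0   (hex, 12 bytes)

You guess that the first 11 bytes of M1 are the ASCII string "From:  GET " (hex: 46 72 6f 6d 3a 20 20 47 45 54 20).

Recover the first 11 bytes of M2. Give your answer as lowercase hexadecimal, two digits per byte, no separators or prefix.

First, E_a ⊕ E_b = (M1 ⊕ K) ⊕ (M2 ⊕ K) = M1 ⊕ M2, so the key drops out. Then M2 = (M1 ⊕ M2) ⊕ M1 over the first 11 bytes.
byte 0: (fa ^ ff) ^ 46 = 05 ^ 46 = 43
byte 1: (bb ^ 82) ^ 72 = 39 ^ 72 = 4b
byte 2: (69 ^ a3) ^ 6f = ca ^ 6f = a5
byte 3: (6c ^ 90) ^ 6d = fc ^ 6d = 91
byte 4: (a4 ^ a0) ^ 3a = 04 ^ 3a = 3e
byte 5: (9b ^ 88) ^ 20 = 13 ^ 20 = 33
byte 6: (32 ^ b5) ^ 20 = 87 ^ 20 = a7
byte 7: (09 ^ 03) ^ 47 = 0a ^ 47 = 4d
byte 8: (48 ^ a1) ^ 45 = e9 ^ 45 = ac
byte 9: (66 ^ 01) ^ 54 = 67 ^ 54 = 33
byte 10: (5f ^ 4c) ^ 20 = 13 ^ 20 = 33

434ba5913e33a74dac3333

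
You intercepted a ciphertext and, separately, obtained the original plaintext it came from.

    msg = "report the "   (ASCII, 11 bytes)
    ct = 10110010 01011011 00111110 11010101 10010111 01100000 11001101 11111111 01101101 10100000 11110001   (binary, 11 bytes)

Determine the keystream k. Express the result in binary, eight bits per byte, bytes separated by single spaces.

11000000 00111110 01001110 10111010 11100101 00010100 11101101 10001011 00000101 11000101 11010001

Since ct = msg ⊕ k, XORing both sides with msg gives k = msg ⊕ ct.
byte 0: 72 ⊕ b2 = c0
byte 1: 65 ⊕ 5b = 3e
byte 2: 70 ⊕ 3e = 4e
byte 3: 6f ⊕ d5 = ba
byte 4: 72 ⊕ 97 = e5
byte 5: 74 ⊕ 60 = 14
byte 6: 20 ⊕ cd = ed
byte 7: 74 ⊕ ff = 8b
byte 8: 68 ⊕ 6d = 05
byte 9: 65 ⊕ a0 = c5
byte 10: 20 ⊕ f1 = d1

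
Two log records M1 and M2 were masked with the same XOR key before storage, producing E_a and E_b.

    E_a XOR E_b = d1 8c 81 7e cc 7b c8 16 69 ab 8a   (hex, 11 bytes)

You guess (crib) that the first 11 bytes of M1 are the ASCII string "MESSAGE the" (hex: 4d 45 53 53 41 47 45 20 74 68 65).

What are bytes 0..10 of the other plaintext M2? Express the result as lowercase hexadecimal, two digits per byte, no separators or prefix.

9cc9d22d8d3c8d361dc3ef

Since E_a ⊕ E_b = M1 ⊕ M2, XORing with the guessed M1 bytes yields the corresponding M2 bytes: M2 = (E_a ⊕ E_b) ⊕ M1.
byte 0: 209 ^  77 = 156
byte 1: 140 ^  69 = 201
byte 2: 129 ^  83 = 210
byte 3: 126 ^  83 =  45
byte 4: 204 ^  65 = 141
byte 5: 123 ^  71 =  60
byte 6: 200 ^  69 = 141
byte 7:  22 ^  32 =  54
byte 8: 105 ^ 116 =  29
byte 9: 171 ^ 104 = 195
byte 10: 138 ^ 101 = 239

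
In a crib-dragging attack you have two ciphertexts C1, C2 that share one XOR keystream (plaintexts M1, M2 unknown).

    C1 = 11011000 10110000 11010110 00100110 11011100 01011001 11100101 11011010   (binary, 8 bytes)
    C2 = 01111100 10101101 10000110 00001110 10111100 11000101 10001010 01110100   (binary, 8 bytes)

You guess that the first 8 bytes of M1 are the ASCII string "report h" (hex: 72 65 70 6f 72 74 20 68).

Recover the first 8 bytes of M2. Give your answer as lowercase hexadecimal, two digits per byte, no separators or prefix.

First, C1 ⊕ C2 = (M1 ⊕ K) ⊕ (M2 ⊕ K) = M1 ⊕ M2, so the key drops out. Then M2 = (M1 ⊕ M2) ⊕ M1 over the first 8 bytes.
byte 0: (d8 XOR 7c) XOR 72 = a4 XOR 72 = d6
byte 1: (b0 XOR ad) XOR 65 = 1d XOR 65 = 78
byte 2: (d6 XOR 86) XOR 70 = 50 XOR 70 = 20
byte 3: (26 XOR 0e) XOR 6f = 28 XOR 6f = 47
byte 4: (dc XOR bc) XOR 72 = 60 XOR 72 = 12
byte 5: (59 XOR c5) XOR 74 = 9c XOR 74 = e8
byte 6: (e5 XOR 8a) XOR 20 = 6f XOR 20 = 4f
byte 7: (da XOR 74) XOR 68 = ae XOR 68 = c6

d678204712e84fc6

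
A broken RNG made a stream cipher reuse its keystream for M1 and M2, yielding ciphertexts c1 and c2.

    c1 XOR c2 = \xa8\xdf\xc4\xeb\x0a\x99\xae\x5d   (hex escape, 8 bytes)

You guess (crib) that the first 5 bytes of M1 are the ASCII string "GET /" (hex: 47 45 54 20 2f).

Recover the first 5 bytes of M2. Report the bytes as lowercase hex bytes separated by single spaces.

ef 9a 90 cb 25

Since c1 ⊕ c2 = M1 ⊕ M2, XORing with the guessed M1 bytes yields the corresponding M2 bytes: M2 = (c1 ⊕ c2) ⊕ M1.
a8 ^ 47 = ef
df ^ 45 = 9a
c4 ^ 54 = 90
eb ^ 20 = cb
0a ^ 2f = 25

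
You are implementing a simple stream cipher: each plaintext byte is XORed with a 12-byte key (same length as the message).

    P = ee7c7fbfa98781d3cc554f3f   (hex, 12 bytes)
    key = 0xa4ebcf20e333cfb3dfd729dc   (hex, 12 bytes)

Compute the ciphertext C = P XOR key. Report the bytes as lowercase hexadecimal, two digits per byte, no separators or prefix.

4a97b09f4ab44e60138266e3

byte 0: ee XOR a4 = 4a
byte 1: 7c XOR eb = 97
byte 2: 7f XOR cf = b0
byte 3: bf XOR 20 = 9f
byte 4: a9 XOR e3 = 4a
byte 5: 87 XOR 33 = b4
byte 6: 81 XOR cf = 4e
byte 7: d3 XOR b3 = 60
byte 8: cc XOR df = 13
byte 9: 55 XOR d7 = 82
byte 10: 4f XOR 29 = 66
byte 11: 3f XOR dc = e3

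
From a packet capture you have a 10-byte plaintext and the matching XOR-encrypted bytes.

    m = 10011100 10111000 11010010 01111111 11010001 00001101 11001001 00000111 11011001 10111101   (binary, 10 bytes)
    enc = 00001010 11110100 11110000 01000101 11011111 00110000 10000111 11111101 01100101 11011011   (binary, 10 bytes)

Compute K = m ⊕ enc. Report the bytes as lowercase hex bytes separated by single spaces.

Since enc = m ⊕ K, XORing both sides with m gives K = m ⊕ enc.
byte 0: 9c ^ 0a = 96
byte 1: b8 ^ f4 = 4c
byte 2: d2 ^ f0 = 22
byte 3: 7f ^ 45 = 3a
byte 4: d1 ^ df = 0e
byte 5: 0d ^ 30 = 3d
byte 6: c9 ^ 87 = 4e
byte 7: 07 ^ fd = fa
byte 8: d9 ^ 65 = bc
byte 9: bd ^ db = 66

96 4c 22 3a 0e 3d 4e fa bc 66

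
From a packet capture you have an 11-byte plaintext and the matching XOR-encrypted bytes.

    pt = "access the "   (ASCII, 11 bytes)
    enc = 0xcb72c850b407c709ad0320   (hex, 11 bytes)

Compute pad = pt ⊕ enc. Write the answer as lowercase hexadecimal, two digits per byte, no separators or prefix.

aa11ab35c774e77dc56600

Since enc = pt ⊕ pad, XORing both sides with pt gives pad = pt ⊕ enc.
byte 0: 61 ^ cb = aa
byte 1: 63 ^ 72 = 11
byte 2: 63 ^ c8 = ab
byte 3: 65 ^ 50 = 35
byte 4: 73 ^ b4 = c7
byte 5: 73 ^ 07 = 74
byte 6: 20 ^ c7 = e7
byte 7: 74 ^ 09 = 7d
byte 8: 68 ^ ad = c5
byte 9: 65 ^ 03 = 66
byte 10: 20 ^ 20 = 00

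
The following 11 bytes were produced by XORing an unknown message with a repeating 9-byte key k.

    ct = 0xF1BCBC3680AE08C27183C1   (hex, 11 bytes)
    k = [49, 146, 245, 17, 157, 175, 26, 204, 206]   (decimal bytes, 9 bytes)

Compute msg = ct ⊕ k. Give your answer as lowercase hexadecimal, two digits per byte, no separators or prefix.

c02e49271d01120ebfb253

The 9-byte key repeats, so the effective keystream is 31 92 f5 11 9d af 1a cc ce 31 92.
byte 0: 241 ⊕  49 = 192
byte 1: 188 ⊕ 146 =  46
byte 2: 188 ⊕ 245 =  73
byte 3:  54 ⊕  17 =  39
byte 4: 128 ⊕ 157 =  29
byte 5: 174 ⊕ 175 =   1
byte 6:   8 ⊕  26 =  18
byte 7: 194 ⊕ 204 =  14
byte 8: 113 ⊕ 206 = 191
byte 9: 131 ⊕  49 = 178
byte 10: 193 ⊕ 146 =  83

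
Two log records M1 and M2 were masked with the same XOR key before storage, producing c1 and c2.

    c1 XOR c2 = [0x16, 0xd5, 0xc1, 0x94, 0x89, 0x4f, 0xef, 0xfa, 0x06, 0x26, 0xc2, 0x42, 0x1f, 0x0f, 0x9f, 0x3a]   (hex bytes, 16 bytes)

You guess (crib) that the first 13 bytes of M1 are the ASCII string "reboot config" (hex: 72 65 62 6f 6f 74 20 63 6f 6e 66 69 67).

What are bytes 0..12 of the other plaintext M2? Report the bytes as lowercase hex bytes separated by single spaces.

Since c1 ⊕ c2 = M1 ⊕ M2, XORing with the guessed M1 bytes yields the corresponding M2 bytes: M2 = (c1 ⊕ c2) ⊕ M1.
byte 0: 16 ^ 72 = 64
byte 1: d5 ^ 65 = b0
byte 2: c1 ^ 62 = a3
byte 3: 94 ^ 6f = fb
byte 4: 89 ^ 6f = e6
byte 5: 4f ^ 74 = 3b
byte 6: ef ^ 20 = cf
byte 7: fa ^ 63 = 99
byte 8: 06 ^ 6f = 69
byte 9: 26 ^ 6e = 48
byte 10: c2 ^ 66 = a4
byte 11: 42 ^ 69 = 2b
byte 12: 1f ^ 67 = 78

64 b0 a3 fb e6 3b cf 99 69 48 a4 2b 78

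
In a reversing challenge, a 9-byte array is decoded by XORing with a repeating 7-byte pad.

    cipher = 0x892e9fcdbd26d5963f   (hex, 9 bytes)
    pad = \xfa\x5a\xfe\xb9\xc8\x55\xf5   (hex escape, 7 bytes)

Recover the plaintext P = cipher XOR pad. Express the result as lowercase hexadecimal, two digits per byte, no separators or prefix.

737461747573206c65

The 7-byte key repeats, so the effective keystream is fa 5a fe b9 c8 55 f5 fa 5a.
byte 0: 89 xor fa = 73
byte 1: 2e xor 5a = 74
byte 2: 9f xor fe = 61
byte 3: cd xor b9 = 74
byte 4: bd xor c8 = 75
byte 5: 26 xor 55 = 73
byte 6: d5 xor f5 = 20
byte 7: 96 xor fa = 6c
byte 8: 3f xor 5a = 65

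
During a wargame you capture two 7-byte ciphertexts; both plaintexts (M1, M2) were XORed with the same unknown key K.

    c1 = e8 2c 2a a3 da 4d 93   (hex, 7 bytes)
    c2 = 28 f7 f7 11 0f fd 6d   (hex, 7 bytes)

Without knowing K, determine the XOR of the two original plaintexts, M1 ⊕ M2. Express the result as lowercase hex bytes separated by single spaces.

c0 db dd b2 d5 b0 fe

c1 ⊕ c2 = (M1 ⊕ K) ⊕ (M2 ⊕ K) = M1 ⊕ M2 — the shared key cancels under XOR.
11101000 xor 00101000 = 11000000
00101100 xor 11110111 = 11011011
00101010 xor 11110111 = 11011101
10100011 xor 00010001 = 10110010
11011010 xor 00001111 = 11010101
01001101 xor 11111101 = 10110000
10010011 xor 01101101 = 11111110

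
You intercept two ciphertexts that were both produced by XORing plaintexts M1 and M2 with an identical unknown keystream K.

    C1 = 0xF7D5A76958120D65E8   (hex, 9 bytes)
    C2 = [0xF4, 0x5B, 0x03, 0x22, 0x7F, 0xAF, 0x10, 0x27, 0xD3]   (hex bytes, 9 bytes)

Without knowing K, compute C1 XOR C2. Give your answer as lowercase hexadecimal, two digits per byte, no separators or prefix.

038ea44b27bd1d423b

C1 ⊕ C2 = (M1 ⊕ K) ⊕ (M2 ⊕ K) = M1 ⊕ M2 — the shared key cancels under XOR.
byte 0: 11110111 XOR 11110100 = 00000011
byte 1: 11010101 XOR 01011011 = 10001110
byte 2: 10100111 XOR 00000011 = 10100100
byte 3: 01101001 XOR 00100010 = 01001011
byte 4: 01011000 XOR 01111111 = 00100111
byte 5: 00010010 XOR 10101111 = 10111101
byte 6: 00001101 XOR 00010000 = 00011101
byte 7: 01100101 XOR 00100111 = 01000010
byte 8: 11101000 XOR 11010011 = 00111011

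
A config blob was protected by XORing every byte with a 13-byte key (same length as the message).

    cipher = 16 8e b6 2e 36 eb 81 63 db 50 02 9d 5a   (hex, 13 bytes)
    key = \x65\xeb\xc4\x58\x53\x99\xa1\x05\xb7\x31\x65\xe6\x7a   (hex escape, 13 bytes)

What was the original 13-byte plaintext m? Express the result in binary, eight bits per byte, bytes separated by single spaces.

XOR is its own inverse, so applying the key byte-wise gives the result directly.
00010110 XOR 01100101 = 01110011
10001110 XOR 11101011 = 01100101
10110110 XOR 11000100 = 01110010
00101110 XOR 01011000 = 01110110
00110110 XOR 01010011 = 01100101
11101011 XOR 10011001 = 01110010
10000001 XOR 10100001 = 00100000
01100011 XOR 00000101 = 01100110
11011011 XOR 10110111 = 01101100
01010000 XOR 00110001 = 01100001
00000010 XOR 01100101 = 01100111
10011101 XOR 11100110 = 01111011
01011010 XOR 01111010 = 00100000

01110011 01100101 01110010 01110110 01100101 01110010 00100000 01100110 01101100 01100001 01100111 01111011 00100000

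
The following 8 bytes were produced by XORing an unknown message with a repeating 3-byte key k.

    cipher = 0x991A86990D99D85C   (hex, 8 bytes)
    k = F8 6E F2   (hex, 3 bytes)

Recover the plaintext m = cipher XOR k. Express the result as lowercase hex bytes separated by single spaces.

61 74 74 61 63 6b 20 32

The 3-byte key repeats, so the effective keystream is f8 6e f2 f8 6e f2 f8 6e.
byte 0: 99 xor f8 = 61
byte 1: 1a xor 6e = 74
byte 2: 86 xor f2 = 74
byte 3: 99 xor f8 = 61
byte 4: 0d xor 6e = 63
byte 5: 99 xor f2 = 6b
byte 6: d8 xor f8 = 20
byte 7: 5c xor 6e = 32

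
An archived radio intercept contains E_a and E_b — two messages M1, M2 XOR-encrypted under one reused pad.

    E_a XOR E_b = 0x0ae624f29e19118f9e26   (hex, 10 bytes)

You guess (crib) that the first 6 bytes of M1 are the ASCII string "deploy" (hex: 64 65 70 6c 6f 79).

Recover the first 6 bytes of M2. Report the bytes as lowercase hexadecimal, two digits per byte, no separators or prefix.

6e83549ef160

Since E_a ⊕ E_b = M1 ⊕ M2, XORing with the guessed M1 bytes yields the corresponding M2 bytes: M2 = (E_a ⊕ E_b) ⊕ M1.
0a XOR 64 = 6e
e6 XOR 65 = 83
24 XOR 70 = 54
f2 XOR 6c = 9e
9e XOR 6f = f1
19 XOR 79 = 60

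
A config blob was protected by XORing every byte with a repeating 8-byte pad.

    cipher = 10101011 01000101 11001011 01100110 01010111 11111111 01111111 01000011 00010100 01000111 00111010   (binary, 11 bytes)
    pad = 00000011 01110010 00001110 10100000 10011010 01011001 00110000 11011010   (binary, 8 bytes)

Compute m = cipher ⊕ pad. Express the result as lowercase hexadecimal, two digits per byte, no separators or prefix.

a837c5c6cda64f99173534

The 8-byte key repeats, so the effective keystream is 03 72 0e a0 9a 59 30 da 03 72 0e.
byte 0: ab xor 03 = a8
byte 1: 45 xor 72 = 37
byte 2: cb xor 0e = c5
byte 3: 66 xor a0 = c6
byte 4: 57 xor 9a = cd
byte 5: ff xor 59 = a6
byte 6: 7f xor 30 = 4f
byte 7: 43 xor da = 99
byte 8: 14 xor 03 = 17
byte 9: 47 xor 72 = 35
byte 10: 3a xor 0e = 34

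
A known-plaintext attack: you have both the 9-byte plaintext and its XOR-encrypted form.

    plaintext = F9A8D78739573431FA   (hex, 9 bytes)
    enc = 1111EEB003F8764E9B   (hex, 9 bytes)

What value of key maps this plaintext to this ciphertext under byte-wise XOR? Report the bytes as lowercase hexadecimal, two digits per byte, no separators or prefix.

e8b939373aaf427f61

Since enc = plaintext ⊕ key, XORing both sides with plaintext gives key = plaintext ⊕ enc.
f9 ⊕ 11 = e8
a8 ⊕ 11 = b9
d7 ⊕ ee = 39
87 ⊕ b0 = 37
39 ⊕ 03 = 3a
57 ⊕ f8 = af
34 ⊕ 76 = 42
31 ⊕ 4e = 7f
fa ⊕ 9b = 61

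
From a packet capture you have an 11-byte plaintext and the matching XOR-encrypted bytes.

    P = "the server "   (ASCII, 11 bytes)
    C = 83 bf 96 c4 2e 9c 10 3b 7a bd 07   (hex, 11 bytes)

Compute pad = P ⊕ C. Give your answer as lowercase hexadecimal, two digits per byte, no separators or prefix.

f7d7f3e45df9624d1fcf27

Since C = P ⊕ pad, XORing both sides with P gives pad = P ⊕ C.
74 ^ 83 = f7
68 ^ bf = d7
65 ^ 96 = f3
20 ^ c4 = e4
73 ^ 2e = 5d
65 ^ 9c = f9
72 ^ 10 = 62
76 ^ 3b = 4d
65 ^ 7a = 1f
72 ^ bd = cf
20 ^ 07 = 27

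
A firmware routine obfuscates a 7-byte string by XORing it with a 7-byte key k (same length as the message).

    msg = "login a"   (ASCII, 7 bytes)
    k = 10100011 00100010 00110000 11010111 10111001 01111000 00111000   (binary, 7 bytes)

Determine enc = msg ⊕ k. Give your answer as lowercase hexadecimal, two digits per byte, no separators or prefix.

cf4d57bed75859

108 ⊕ 163 = 207
111 ⊕  34 =  77
103 ⊕  48 =  87
105 ⊕ 215 = 190
110 ⊕ 185 = 215
 32 ⊕ 120 =  88
 97 ⊕  56 =  89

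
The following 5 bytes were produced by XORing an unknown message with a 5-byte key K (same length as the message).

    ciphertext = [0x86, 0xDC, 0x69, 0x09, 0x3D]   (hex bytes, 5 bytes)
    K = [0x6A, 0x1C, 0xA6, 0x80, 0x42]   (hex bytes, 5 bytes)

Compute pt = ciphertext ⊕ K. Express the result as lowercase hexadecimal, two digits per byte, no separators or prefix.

86 xor 6a = ec
dc xor 1c = c0
69 xor a6 = cf
09 xor 80 = 89
3d xor 42 = 7f

ecc0cf897f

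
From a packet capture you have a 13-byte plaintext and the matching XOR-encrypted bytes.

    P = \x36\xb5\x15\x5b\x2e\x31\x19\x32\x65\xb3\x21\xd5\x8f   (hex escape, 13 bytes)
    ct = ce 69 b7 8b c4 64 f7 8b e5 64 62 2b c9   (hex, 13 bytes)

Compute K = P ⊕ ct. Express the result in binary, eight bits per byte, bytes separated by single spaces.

11111000 11011100 10100010 11010000 11101010 01010101 11101110 10111001 10000000 11010111 01000011 11111110 01000110

Since ct = P ⊕ K, XORing both sides with P gives K = P ⊕ ct.
36 ⊕ ce = f8
b5 ⊕ 69 = dc
15 ⊕ b7 = a2
5b ⊕ 8b = d0
2e ⊕ c4 = ea
31 ⊕ 64 = 55
19 ⊕ f7 = ee
32 ⊕ 8b = b9
65 ⊕ e5 = 80
b3 ⊕ 64 = d7
21 ⊕ 62 = 43
d5 ⊕ 2b = fe
8f ⊕ c9 = 46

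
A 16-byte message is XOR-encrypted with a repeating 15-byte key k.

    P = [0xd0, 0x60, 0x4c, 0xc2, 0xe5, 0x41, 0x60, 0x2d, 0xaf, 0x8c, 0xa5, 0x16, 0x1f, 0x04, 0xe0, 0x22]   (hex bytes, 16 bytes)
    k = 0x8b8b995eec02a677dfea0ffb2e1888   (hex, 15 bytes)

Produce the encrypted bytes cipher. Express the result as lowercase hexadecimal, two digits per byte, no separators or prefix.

5bebd59c0943c65a7066aaed311c68a9

The 15-byte key repeats, so the effective keystream is 8b 8b 99 5e ec 02 a6 77 df ea 0f fb 2e 18 88 8b.
byte 0: d0 XOR 8b = 5b
byte 1: 60 XOR 8b = eb
byte 2: 4c XOR 99 = d5
byte 3: c2 XOR 5e = 9c
byte 4: e5 XOR ec = 09
byte 5: 41 XOR 02 = 43
byte 6: 60 XOR a6 = c6
byte 7: 2d XOR 77 = 5a
byte 8: af XOR df = 70
byte 9: 8c XOR ea = 66
byte 10: a5 XOR 0f = aa
byte 11: 16 XOR fb = ed
byte 12: 1f XOR 2e = 31
byte 13: 04 XOR 18 = 1c
byte 14: e0 XOR 88 = 68
byte 15: 22 XOR 8b = a9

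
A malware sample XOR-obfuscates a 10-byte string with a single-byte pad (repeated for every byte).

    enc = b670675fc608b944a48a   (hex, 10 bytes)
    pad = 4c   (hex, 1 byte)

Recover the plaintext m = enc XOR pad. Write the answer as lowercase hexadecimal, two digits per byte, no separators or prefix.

The 1-byte key repeats, so the effective keystream is 4c 4c 4c 4c 4c 4c 4c 4c 4c 4c.
byte 0: 182 xor  76 = 250
byte 1: 112 xor  76 =  60
byte 2: 103 xor  76 =  43
byte 3:  95 xor  76 =  19
byte 4: 198 xor  76 = 138
byte 5:   8 xor  76 =  68
byte 6: 185 xor  76 = 245
byte 7:  68 xor  76 =   8
byte 8: 164 xor  76 = 232
byte 9: 138 xor  76 = 198

fa3c2b138a44f508e8c6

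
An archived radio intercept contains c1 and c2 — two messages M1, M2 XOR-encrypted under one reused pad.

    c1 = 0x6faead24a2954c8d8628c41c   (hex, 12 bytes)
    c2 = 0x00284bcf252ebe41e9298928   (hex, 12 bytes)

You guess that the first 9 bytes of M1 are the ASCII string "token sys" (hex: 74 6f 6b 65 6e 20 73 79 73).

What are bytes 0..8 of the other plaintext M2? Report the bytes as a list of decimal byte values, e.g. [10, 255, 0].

[27, 233, 141, 142, 233, 155, 129, 181, 28]

First, c1 ⊕ c2 = (M1 ⊕ K) ⊕ (M2 ⊕ K) = M1 ⊕ M2, so the key drops out. Then M2 = (M1 ⊕ M2) ⊕ M1 over the first 9 bytes.
byte 0: (6f XOR 00) XOR 74 = 6f XOR 74 = 1b
byte 1: (ae XOR 28) XOR 6f = 86 XOR 6f = e9
byte 2: (ad XOR 4b) XOR 6b = e6 XOR 6b = 8d
byte 3: (24 XOR cf) XOR 65 = eb XOR 65 = 8e
byte 4: (a2 XOR 25) XOR 6e = 87 XOR 6e = e9
byte 5: (95 XOR 2e) XOR 20 = bb XOR 20 = 9b
byte 6: (4c XOR be) XOR 73 = f2 XOR 73 = 81
byte 7: (8d XOR 41) XOR 79 = cc XOR 79 = b5
byte 8: (86 XOR e9) XOR 73 = 6f XOR 73 = 1c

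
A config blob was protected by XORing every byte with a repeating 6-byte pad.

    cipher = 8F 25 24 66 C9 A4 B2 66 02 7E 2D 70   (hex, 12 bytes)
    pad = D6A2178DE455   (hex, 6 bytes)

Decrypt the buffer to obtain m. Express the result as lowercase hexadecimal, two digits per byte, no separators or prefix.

The 6-byte key repeats, so the effective keystream is d6 a2 17 8d e4 55 d6 a2 17 8d e4 55.
byte 0: 8f ⊕ d6 = 59
byte 1: 25 ⊕ a2 = 87
byte 2: 24 ⊕ 17 = 33
byte 3: 66 ⊕ 8d = eb
byte 4: c9 ⊕ e4 = 2d
byte 5: a4 ⊕ 55 = f1
byte 6: b2 ⊕ d6 = 64
byte 7: 66 ⊕ a2 = c4
byte 8: 02 ⊕ 17 = 15
byte 9: 7e ⊕ 8d = f3
byte 10: 2d ⊕ e4 = c9
byte 11: 70 ⊕ 55 = 25

598733eb2df164c415f3c925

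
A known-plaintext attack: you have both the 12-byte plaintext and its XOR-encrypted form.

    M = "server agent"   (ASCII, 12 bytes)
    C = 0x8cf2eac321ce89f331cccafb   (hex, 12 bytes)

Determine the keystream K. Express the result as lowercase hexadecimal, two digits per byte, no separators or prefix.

ff9798b544bca99256a9a48f

Since C = M ⊕ K, XORing both sides with M gives K = M ⊕ C.
01110011 xor 10001100 = 11111111
01100101 xor 11110010 = 10010111
01110010 xor 11101010 = 10011000
01110110 xor 11000011 = 10110101
01100101 xor 00100001 = 01000100
01110010 xor 11001110 = 10111100
00100000 xor 10001001 = 10101001
01100001 xor 11110011 = 10010010
01100111 xor 00110001 = 01010110
01100101 xor 11001100 = 10101001
01101110 xor 11001010 = 10100100
01110100 xor 11111011 = 10001111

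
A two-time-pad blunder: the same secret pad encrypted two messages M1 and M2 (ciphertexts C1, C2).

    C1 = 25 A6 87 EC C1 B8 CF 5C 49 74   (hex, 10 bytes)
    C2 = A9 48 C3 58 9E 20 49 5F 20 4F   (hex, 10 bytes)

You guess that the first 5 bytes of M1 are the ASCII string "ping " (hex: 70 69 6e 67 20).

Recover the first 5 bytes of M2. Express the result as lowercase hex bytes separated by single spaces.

First, C1 ⊕ C2 = (M1 ⊕ K) ⊕ (M2 ⊕ K) = M1 ⊕ M2, so the key drops out. Then M2 = (M1 ⊕ M2) ⊕ M1 over the first 5 bytes.
byte 0: (25 XOR a9) XOR 70 = 8c XOR 70 = fc
byte 1: (a6 XOR 48) XOR 69 = ee XOR 69 = 87
byte 2: (87 XOR c3) XOR 6e = 44 XOR 6e = 2a
byte 3: (ec XOR 58) XOR 67 = b4 XOR 67 = d3
byte 4: (c1 XOR 9e) XOR 20 = 5f XOR 20 = 7f

fc 87 2a d3 7f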